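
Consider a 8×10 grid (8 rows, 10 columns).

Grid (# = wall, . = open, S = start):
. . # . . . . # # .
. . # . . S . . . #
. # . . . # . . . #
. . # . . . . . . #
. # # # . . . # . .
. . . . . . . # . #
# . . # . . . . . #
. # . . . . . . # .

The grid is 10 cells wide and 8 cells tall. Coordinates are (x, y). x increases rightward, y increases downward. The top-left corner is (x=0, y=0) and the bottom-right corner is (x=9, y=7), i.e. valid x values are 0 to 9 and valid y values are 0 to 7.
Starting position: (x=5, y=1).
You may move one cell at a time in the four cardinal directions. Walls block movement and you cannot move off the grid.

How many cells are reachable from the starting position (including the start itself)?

BFS flood-fill from (x=5, y=1):
  Distance 0: (x=5, y=1)
  Distance 1: (x=5, y=0), (x=4, y=1), (x=6, y=1)
  Distance 2: (x=4, y=0), (x=6, y=0), (x=3, y=1), (x=7, y=1), (x=4, y=2), (x=6, y=2)
  Distance 3: (x=3, y=0), (x=8, y=1), (x=3, y=2), (x=7, y=2), (x=4, y=3), (x=6, y=3)
  Distance 4: (x=2, y=2), (x=8, y=2), (x=3, y=3), (x=5, y=3), (x=7, y=3), (x=4, y=4), (x=6, y=4)
  Distance 5: (x=8, y=3), (x=5, y=4), (x=4, y=5), (x=6, y=5)
  Distance 6: (x=8, y=4), (x=3, y=5), (x=5, y=5), (x=4, y=6), (x=6, y=6)
  Distance 7: (x=9, y=4), (x=2, y=5), (x=8, y=5), (x=5, y=6), (x=7, y=6), (x=4, y=7), (x=6, y=7)
  Distance 8: (x=1, y=5), (x=2, y=6), (x=8, y=6), (x=3, y=7), (x=5, y=7), (x=7, y=7)
  Distance 9: (x=0, y=5), (x=1, y=6), (x=2, y=7)
  Distance 10: (x=0, y=4)
  Distance 11: (x=0, y=3)
  Distance 12: (x=0, y=2), (x=1, y=3)
  Distance 13: (x=0, y=1)
  Distance 14: (x=0, y=0), (x=1, y=1)
  Distance 15: (x=1, y=0)
Total reachable: 56 (grid has 59 open cells total)

Answer: Reachable cells: 56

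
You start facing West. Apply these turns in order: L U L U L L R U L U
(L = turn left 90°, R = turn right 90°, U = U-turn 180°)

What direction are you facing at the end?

Start: West
  L (left (90° counter-clockwise)) -> South
  U (U-turn (180°)) -> North
  L (left (90° counter-clockwise)) -> West
  U (U-turn (180°)) -> East
  L (left (90° counter-clockwise)) -> North
  L (left (90° counter-clockwise)) -> West
  R (right (90° clockwise)) -> North
  U (U-turn (180°)) -> South
  L (left (90° counter-clockwise)) -> East
  U (U-turn (180°)) -> West
Final: West

Answer: Final heading: West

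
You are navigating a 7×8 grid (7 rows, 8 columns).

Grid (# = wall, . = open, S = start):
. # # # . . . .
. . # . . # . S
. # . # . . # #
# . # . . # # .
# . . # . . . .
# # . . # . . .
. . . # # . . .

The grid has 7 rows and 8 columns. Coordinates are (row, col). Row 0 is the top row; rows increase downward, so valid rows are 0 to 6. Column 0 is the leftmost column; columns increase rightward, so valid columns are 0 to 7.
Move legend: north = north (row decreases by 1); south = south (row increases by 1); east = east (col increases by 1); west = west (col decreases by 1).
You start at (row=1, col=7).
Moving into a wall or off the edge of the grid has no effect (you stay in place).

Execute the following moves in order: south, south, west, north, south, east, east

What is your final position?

Start: (row=1, col=7)
  south (south): blocked, stay at (row=1, col=7)
  south (south): blocked, stay at (row=1, col=7)
  west (west): (row=1, col=7) -> (row=1, col=6)
  north (north): (row=1, col=6) -> (row=0, col=6)
  south (south): (row=0, col=6) -> (row=1, col=6)
  east (east): (row=1, col=6) -> (row=1, col=7)
  east (east): blocked, stay at (row=1, col=7)
Final: (row=1, col=7)

Answer: Final position: (row=1, col=7)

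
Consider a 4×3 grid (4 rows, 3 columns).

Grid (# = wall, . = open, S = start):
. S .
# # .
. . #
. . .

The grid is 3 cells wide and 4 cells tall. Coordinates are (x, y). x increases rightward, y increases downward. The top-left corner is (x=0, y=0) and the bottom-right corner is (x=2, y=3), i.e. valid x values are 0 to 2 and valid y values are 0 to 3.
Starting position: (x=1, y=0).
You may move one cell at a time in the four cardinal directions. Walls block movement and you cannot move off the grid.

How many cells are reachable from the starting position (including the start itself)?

Answer: Reachable cells: 4

Derivation:
BFS flood-fill from (x=1, y=0):
  Distance 0: (x=1, y=0)
  Distance 1: (x=0, y=0), (x=2, y=0)
  Distance 2: (x=2, y=1)
Total reachable: 4 (grid has 9 open cells total)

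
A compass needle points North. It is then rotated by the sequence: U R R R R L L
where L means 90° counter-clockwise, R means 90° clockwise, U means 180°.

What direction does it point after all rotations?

Start: North
  U (U-turn (180°)) -> South
  R (right (90° clockwise)) -> West
  R (right (90° clockwise)) -> North
  R (right (90° clockwise)) -> East
  R (right (90° clockwise)) -> South
  L (left (90° counter-clockwise)) -> East
  L (left (90° counter-clockwise)) -> North
Final: North

Answer: Final heading: North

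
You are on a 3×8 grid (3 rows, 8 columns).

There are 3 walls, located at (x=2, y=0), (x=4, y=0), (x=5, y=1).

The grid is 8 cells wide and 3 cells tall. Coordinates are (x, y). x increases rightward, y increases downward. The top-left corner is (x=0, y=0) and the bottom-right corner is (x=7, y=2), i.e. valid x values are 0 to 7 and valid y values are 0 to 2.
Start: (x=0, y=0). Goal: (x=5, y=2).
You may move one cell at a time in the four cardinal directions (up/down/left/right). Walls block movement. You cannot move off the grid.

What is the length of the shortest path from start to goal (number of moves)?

BFS from (x=0, y=0) until reaching (x=5, y=2):
  Distance 0: (x=0, y=0)
  Distance 1: (x=1, y=0), (x=0, y=1)
  Distance 2: (x=1, y=1), (x=0, y=2)
  Distance 3: (x=2, y=1), (x=1, y=2)
  Distance 4: (x=3, y=1), (x=2, y=2)
  Distance 5: (x=3, y=0), (x=4, y=1), (x=3, y=2)
  Distance 6: (x=4, y=2)
  Distance 7: (x=5, y=2)  <- goal reached here
One shortest path (7 moves): (x=0, y=0) -> (x=1, y=0) -> (x=1, y=1) -> (x=2, y=1) -> (x=3, y=1) -> (x=4, y=1) -> (x=4, y=2) -> (x=5, y=2)

Answer: Shortest path length: 7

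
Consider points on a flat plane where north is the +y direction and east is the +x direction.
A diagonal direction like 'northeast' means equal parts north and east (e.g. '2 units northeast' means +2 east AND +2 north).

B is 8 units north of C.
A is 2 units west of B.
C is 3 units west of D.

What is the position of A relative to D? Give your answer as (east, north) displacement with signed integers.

Answer: A is at (east=-5, north=8) relative to D.

Derivation:
Place D at the origin (east=0, north=0).
  C is 3 units west of D: delta (east=-3, north=+0); C at (east=-3, north=0).
  B is 8 units north of C: delta (east=+0, north=+8); B at (east=-3, north=8).
  A is 2 units west of B: delta (east=-2, north=+0); A at (east=-5, north=8).
Therefore A relative to D: (east=-5, north=8).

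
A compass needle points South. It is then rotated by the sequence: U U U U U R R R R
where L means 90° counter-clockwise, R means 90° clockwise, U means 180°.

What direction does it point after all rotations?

Start: South
  U (U-turn (180°)) -> North
  U (U-turn (180°)) -> South
  U (U-turn (180°)) -> North
  U (U-turn (180°)) -> South
  U (U-turn (180°)) -> North
  R (right (90° clockwise)) -> East
  R (right (90° clockwise)) -> South
  R (right (90° clockwise)) -> West
  R (right (90° clockwise)) -> North
Final: North

Answer: Final heading: North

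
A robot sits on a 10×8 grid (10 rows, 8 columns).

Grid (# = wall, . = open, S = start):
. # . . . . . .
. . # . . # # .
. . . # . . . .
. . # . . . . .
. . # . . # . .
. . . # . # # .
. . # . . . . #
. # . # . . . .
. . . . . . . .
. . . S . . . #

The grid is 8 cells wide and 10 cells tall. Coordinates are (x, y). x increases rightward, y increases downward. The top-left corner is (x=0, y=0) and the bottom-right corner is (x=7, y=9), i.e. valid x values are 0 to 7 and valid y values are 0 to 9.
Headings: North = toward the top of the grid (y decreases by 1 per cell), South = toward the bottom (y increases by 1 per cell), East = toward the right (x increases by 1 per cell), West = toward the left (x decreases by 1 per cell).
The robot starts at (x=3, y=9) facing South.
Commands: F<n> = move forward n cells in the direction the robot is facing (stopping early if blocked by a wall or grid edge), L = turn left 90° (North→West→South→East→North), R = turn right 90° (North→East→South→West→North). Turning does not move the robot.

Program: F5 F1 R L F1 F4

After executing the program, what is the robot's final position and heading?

Answer: Final position: (x=3, y=9), facing South

Derivation:
Start: (x=3, y=9), facing South
  F5: move forward 0/5 (blocked), now at (x=3, y=9)
  F1: move forward 0/1 (blocked), now at (x=3, y=9)
  R: turn right, now facing West
  L: turn left, now facing South
  F1: move forward 0/1 (blocked), now at (x=3, y=9)
  F4: move forward 0/4 (blocked), now at (x=3, y=9)
Final: (x=3, y=9), facing South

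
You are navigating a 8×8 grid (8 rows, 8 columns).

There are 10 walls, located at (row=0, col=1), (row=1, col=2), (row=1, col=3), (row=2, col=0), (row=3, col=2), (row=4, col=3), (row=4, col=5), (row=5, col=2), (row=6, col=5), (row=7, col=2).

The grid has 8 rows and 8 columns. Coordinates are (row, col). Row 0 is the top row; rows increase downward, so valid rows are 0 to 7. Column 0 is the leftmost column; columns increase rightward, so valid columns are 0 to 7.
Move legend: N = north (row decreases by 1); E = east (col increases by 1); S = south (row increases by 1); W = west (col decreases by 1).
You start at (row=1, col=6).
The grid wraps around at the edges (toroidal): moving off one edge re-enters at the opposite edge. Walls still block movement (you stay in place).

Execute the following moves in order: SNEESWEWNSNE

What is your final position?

Start: (row=1, col=6)
  S (south): (row=1, col=6) -> (row=2, col=6)
  N (north): (row=2, col=6) -> (row=1, col=6)
  E (east): (row=1, col=6) -> (row=1, col=7)
  E (east): (row=1, col=7) -> (row=1, col=0)
  S (south): blocked, stay at (row=1, col=0)
  W (west): (row=1, col=0) -> (row=1, col=7)
  E (east): (row=1, col=7) -> (row=1, col=0)
  W (west): (row=1, col=0) -> (row=1, col=7)
  N (north): (row=1, col=7) -> (row=0, col=7)
  S (south): (row=0, col=7) -> (row=1, col=7)
  N (north): (row=1, col=7) -> (row=0, col=7)
  E (east): (row=0, col=7) -> (row=0, col=0)
Final: (row=0, col=0)

Answer: Final position: (row=0, col=0)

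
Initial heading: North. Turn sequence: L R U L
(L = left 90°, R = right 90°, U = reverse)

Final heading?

Answer: Final heading: East

Derivation:
Start: North
  L (left (90° counter-clockwise)) -> West
  R (right (90° clockwise)) -> North
  U (U-turn (180°)) -> South
  L (left (90° counter-clockwise)) -> East
Final: East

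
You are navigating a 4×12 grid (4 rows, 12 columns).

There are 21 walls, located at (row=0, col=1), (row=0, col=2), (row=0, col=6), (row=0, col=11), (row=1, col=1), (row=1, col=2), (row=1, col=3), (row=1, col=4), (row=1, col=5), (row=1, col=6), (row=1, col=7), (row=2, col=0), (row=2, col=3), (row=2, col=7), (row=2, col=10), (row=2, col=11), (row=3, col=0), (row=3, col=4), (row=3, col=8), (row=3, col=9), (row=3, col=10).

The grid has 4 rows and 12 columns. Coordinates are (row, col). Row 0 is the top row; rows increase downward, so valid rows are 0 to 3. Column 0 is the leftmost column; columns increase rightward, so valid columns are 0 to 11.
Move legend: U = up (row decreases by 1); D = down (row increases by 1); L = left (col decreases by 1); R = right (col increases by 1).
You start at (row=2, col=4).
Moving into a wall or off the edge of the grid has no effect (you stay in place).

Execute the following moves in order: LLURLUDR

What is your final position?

Answer: Final position: (row=2, col=5)

Derivation:
Start: (row=2, col=4)
  L (left): blocked, stay at (row=2, col=4)
  L (left): blocked, stay at (row=2, col=4)
  U (up): blocked, stay at (row=2, col=4)
  R (right): (row=2, col=4) -> (row=2, col=5)
  L (left): (row=2, col=5) -> (row=2, col=4)
  U (up): blocked, stay at (row=2, col=4)
  D (down): blocked, stay at (row=2, col=4)
  R (right): (row=2, col=4) -> (row=2, col=5)
Final: (row=2, col=5)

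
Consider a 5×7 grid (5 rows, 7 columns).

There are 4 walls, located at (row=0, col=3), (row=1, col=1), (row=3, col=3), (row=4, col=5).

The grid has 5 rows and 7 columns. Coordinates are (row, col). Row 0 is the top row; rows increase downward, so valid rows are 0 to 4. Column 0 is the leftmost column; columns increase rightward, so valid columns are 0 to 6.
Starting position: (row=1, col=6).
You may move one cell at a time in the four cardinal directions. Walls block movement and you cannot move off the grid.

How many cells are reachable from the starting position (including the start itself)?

BFS flood-fill from (row=1, col=6):
  Distance 0: (row=1, col=6)
  Distance 1: (row=0, col=6), (row=1, col=5), (row=2, col=6)
  Distance 2: (row=0, col=5), (row=1, col=4), (row=2, col=5), (row=3, col=6)
  Distance 3: (row=0, col=4), (row=1, col=3), (row=2, col=4), (row=3, col=5), (row=4, col=6)
  Distance 4: (row=1, col=2), (row=2, col=3), (row=3, col=4)
  Distance 5: (row=0, col=2), (row=2, col=2), (row=4, col=4)
  Distance 6: (row=0, col=1), (row=2, col=1), (row=3, col=2), (row=4, col=3)
  Distance 7: (row=0, col=0), (row=2, col=0), (row=3, col=1), (row=4, col=2)
  Distance 8: (row=1, col=0), (row=3, col=0), (row=4, col=1)
  Distance 9: (row=4, col=0)
Total reachable: 31 (grid has 31 open cells total)

Answer: Reachable cells: 31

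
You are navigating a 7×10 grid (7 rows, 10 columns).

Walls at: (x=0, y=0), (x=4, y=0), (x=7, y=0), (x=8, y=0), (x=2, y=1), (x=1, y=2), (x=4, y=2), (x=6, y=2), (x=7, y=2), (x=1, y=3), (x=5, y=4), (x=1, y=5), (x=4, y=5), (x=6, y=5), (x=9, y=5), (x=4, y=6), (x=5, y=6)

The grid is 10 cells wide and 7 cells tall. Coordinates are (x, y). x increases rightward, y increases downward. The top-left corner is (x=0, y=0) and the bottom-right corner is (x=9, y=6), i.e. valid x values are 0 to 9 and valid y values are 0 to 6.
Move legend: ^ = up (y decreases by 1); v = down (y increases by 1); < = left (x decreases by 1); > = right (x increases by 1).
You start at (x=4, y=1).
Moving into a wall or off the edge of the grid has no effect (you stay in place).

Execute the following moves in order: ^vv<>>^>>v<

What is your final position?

Answer: Final position: (x=5, y=1)

Derivation:
Start: (x=4, y=1)
  ^ (up): blocked, stay at (x=4, y=1)
  v (down): blocked, stay at (x=4, y=1)
  v (down): blocked, stay at (x=4, y=1)
  < (left): (x=4, y=1) -> (x=3, y=1)
  > (right): (x=3, y=1) -> (x=4, y=1)
  > (right): (x=4, y=1) -> (x=5, y=1)
  ^ (up): (x=5, y=1) -> (x=5, y=0)
  > (right): (x=5, y=0) -> (x=6, y=0)
  > (right): blocked, stay at (x=6, y=0)
  v (down): (x=6, y=0) -> (x=6, y=1)
  < (left): (x=6, y=1) -> (x=5, y=1)
Final: (x=5, y=1)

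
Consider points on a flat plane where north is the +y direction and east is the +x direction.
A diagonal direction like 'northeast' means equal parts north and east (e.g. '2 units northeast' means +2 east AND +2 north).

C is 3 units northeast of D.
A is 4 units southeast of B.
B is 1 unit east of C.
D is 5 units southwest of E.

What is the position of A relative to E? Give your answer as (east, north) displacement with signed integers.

Answer: A is at (east=3, north=-6) relative to E.

Derivation:
Place E at the origin (east=0, north=0).
  D is 5 units southwest of E: delta (east=-5, north=-5); D at (east=-5, north=-5).
  C is 3 units northeast of D: delta (east=+3, north=+3); C at (east=-2, north=-2).
  B is 1 unit east of C: delta (east=+1, north=+0); B at (east=-1, north=-2).
  A is 4 units southeast of B: delta (east=+4, north=-4); A at (east=3, north=-6).
Therefore A relative to E: (east=3, north=-6).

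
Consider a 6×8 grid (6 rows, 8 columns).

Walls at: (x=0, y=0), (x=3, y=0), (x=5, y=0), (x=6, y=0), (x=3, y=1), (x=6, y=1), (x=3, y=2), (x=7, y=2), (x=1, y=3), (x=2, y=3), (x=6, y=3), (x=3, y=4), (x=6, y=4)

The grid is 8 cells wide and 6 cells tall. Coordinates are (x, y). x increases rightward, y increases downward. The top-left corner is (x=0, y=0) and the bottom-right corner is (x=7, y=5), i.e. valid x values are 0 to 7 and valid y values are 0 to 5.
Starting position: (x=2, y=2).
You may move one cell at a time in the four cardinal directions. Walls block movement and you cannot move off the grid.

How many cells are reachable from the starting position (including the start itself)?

Answer: Reachable cells: 33

Derivation:
BFS flood-fill from (x=2, y=2):
  Distance 0: (x=2, y=2)
  Distance 1: (x=2, y=1), (x=1, y=2)
  Distance 2: (x=2, y=0), (x=1, y=1), (x=0, y=2)
  Distance 3: (x=1, y=0), (x=0, y=1), (x=0, y=3)
  Distance 4: (x=0, y=4)
  Distance 5: (x=1, y=4), (x=0, y=5)
  Distance 6: (x=2, y=4), (x=1, y=5)
  Distance 7: (x=2, y=5)
  Distance 8: (x=3, y=5)
  Distance 9: (x=4, y=5)
  Distance 10: (x=4, y=4), (x=5, y=5)
  Distance 11: (x=4, y=3), (x=5, y=4), (x=6, y=5)
  Distance 12: (x=4, y=2), (x=3, y=3), (x=5, y=3), (x=7, y=5)
  Distance 13: (x=4, y=1), (x=5, y=2), (x=7, y=4)
  Distance 14: (x=4, y=0), (x=5, y=1), (x=6, y=2), (x=7, y=3)
Total reachable: 33 (grid has 35 open cells total)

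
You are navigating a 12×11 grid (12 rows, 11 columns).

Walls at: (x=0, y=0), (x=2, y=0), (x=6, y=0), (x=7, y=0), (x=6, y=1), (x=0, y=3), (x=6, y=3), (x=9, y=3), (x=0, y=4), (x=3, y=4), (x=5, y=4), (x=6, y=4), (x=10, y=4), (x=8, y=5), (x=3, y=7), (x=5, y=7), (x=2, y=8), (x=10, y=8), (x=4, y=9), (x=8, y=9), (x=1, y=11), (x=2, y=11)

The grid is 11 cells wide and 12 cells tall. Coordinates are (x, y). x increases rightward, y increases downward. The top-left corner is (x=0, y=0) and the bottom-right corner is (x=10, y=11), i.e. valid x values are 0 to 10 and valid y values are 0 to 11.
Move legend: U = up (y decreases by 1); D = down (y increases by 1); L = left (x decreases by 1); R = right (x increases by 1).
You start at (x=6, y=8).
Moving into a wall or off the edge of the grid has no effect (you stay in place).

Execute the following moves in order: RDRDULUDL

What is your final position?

Answer: Final position: (x=5, y=9)

Derivation:
Start: (x=6, y=8)
  R (right): (x=6, y=8) -> (x=7, y=8)
  D (down): (x=7, y=8) -> (x=7, y=9)
  R (right): blocked, stay at (x=7, y=9)
  D (down): (x=7, y=9) -> (x=7, y=10)
  U (up): (x=7, y=10) -> (x=7, y=9)
  L (left): (x=7, y=9) -> (x=6, y=9)
  U (up): (x=6, y=9) -> (x=6, y=8)
  D (down): (x=6, y=8) -> (x=6, y=9)
  L (left): (x=6, y=9) -> (x=5, y=9)
Final: (x=5, y=9)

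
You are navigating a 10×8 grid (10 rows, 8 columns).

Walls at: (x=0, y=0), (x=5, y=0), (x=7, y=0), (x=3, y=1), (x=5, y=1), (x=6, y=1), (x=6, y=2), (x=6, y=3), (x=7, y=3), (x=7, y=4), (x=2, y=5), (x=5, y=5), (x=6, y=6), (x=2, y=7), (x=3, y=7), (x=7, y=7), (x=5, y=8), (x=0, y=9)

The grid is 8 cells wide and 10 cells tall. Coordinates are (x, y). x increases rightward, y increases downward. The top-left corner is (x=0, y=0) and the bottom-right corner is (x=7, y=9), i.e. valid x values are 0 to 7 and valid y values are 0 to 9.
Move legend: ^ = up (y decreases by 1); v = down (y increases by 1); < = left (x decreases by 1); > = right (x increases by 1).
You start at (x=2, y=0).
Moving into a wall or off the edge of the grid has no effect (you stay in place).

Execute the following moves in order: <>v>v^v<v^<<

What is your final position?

Start: (x=2, y=0)
  < (left): (x=2, y=0) -> (x=1, y=0)
  > (right): (x=1, y=0) -> (x=2, y=0)
  v (down): (x=2, y=0) -> (x=2, y=1)
  > (right): blocked, stay at (x=2, y=1)
  v (down): (x=2, y=1) -> (x=2, y=2)
  ^ (up): (x=2, y=2) -> (x=2, y=1)
  v (down): (x=2, y=1) -> (x=2, y=2)
  < (left): (x=2, y=2) -> (x=1, y=2)
  v (down): (x=1, y=2) -> (x=1, y=3)
  ^ (up): (x=1, y=3) -> (x=1, y=2)
  < (left): (x=1, y=2) -> (x=0, y=2)
  < (left): blocked, stay at (x=0, y=2)
Final: (x=0, y=2)

Answer: Final position: (x=0, y=2)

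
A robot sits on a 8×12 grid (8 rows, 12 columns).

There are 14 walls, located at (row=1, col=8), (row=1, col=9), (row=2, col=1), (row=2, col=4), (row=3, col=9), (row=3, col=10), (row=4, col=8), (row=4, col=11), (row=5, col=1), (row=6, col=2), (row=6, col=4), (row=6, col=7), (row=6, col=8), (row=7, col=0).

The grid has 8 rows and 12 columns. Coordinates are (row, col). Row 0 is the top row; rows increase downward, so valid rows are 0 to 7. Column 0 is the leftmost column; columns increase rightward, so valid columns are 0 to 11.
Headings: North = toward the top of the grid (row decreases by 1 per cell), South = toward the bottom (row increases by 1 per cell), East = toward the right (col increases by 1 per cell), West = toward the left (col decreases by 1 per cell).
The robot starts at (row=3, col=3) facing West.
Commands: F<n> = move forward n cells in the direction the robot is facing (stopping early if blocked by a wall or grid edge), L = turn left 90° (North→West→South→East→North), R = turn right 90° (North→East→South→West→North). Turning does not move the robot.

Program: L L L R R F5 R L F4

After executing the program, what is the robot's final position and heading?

Answer: Final position: (row=7, col=3), facing South

Derivation:
Start: (row=3, col=3), facing West
  L: turn left, now facing South
  L: turn left, now facing East
  L: turn left, now facing North
  R: turn right, now facing East
  R: turn right, now facing South
  F5: move forward 4/5 (blocked), now at (row=7, col=3)
  R: turn right, now facing West
  L: turn left, now facing South
  F4: move forward 0/4 (blocked), now at (row=7, col=3)
Final: (row=7, col=3), facing South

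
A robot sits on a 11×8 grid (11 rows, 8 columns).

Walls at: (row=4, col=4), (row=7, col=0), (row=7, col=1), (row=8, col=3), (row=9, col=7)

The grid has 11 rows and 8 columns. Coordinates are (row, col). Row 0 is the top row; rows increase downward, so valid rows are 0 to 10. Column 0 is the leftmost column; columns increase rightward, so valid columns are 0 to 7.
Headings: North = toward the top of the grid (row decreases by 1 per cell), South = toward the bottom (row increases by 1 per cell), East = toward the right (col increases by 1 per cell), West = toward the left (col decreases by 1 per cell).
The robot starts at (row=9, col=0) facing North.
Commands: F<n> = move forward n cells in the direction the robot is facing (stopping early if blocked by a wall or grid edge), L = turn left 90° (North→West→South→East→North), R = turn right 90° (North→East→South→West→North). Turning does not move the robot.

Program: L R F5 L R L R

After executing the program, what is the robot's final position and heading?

Answer: Final position: (row=8, col=0), facing North

Derivation:
Start: (row=9, col=0), facing North
  L: turn left, now facing West
  R: turn right, now facing North
  F5: move forward 1/5 (blocked), now at (row=8, col=0)
  L: turn left, now facing West
  R: turn right, now facing North
  L: turn left, now facing West
  R: turn right, now facing North
Final: (row=8, col=0), facing North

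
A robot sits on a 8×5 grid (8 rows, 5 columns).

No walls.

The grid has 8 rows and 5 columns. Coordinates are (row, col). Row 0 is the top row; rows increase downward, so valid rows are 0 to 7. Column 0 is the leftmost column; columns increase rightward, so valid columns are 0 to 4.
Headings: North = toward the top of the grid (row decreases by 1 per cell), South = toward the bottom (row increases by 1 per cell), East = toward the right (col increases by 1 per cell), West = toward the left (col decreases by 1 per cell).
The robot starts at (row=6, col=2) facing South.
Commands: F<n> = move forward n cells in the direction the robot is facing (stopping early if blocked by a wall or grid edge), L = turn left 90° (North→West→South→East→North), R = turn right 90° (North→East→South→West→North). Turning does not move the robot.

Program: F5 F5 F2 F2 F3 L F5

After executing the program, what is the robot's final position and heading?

Answer: Final position: (row=7, col=4), facing East

Derivation:
Start: (row=6, col=2), facing South
  F5: move forward 1/5 (blocked), now at (row=7, col=2)
  F5: move forward 0/5 (blocked), now at (row=7, col=2)
  F2: move forward 0/2 (blocked), now at (row=7, col=2)
  F2: move forward 0/2 (blocked), now at (row=7, col=2)
  F3: move forward 0/3 (blocked), now at (row=7, col=2)
  L: turn left, now facing East
  F5: move forward 2/5 (blocked), now at (row=7, col=4)
Final: (row=7, col=4), facing East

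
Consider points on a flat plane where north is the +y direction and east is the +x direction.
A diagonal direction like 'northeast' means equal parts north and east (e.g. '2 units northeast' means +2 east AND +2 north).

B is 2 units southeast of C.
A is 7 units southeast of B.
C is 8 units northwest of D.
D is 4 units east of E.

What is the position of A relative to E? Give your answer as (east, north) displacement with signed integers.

Answer: A is at (east=5, north=-1) relative to E.

Derivation:
Place E at the origin (east=0, north=0).
  D is 4 units east of E: delta (east=+4, north=+0); D at (east=4, north=0).
  C is 8 units northwest of D: delta (east=-8, north=+8); C at (east=-4, north=8).
  B is 2 units southeast of C: delta (east=+2, north=-2); B at (east=-2, north=6).
  A is 7 units southeast of B: delta (east=+7, north=-7); A at (east=5, north=-1).
Therefore A relative to E: (east=5, north=-1).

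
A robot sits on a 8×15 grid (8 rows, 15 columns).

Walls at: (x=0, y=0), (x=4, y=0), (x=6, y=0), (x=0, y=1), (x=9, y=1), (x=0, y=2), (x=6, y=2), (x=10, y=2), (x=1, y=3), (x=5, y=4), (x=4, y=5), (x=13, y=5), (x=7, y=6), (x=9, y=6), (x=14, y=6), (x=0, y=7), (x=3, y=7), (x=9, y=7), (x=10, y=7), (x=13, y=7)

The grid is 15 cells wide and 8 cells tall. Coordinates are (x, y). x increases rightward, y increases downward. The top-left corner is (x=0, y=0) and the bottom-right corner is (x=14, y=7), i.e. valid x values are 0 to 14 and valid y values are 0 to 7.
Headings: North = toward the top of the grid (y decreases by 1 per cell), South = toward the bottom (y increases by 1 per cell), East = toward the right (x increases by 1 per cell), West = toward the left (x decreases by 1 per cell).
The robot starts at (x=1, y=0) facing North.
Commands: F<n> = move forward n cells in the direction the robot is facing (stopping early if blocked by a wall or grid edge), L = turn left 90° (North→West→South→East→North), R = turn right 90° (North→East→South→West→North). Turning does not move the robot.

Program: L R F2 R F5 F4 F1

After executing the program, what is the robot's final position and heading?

Start: (x=1, y=0), facing North
  L: turn left, now facing West
  R: turn right, now facing North
  F2: move forward 0/2 (blocked), now at (x=1, y=0)
  R: turn right, now facing East
  F5: move forward 2/5 (blocked), now at (x=3, y=0)
  F4: move forward 0/4 (blocked), now at (x=3, y=0)
  F1: move forward 0/1 (blocked), now at (x=3, y=0)
Final: (x=3, y=0), facing East

Answer: Final position: (x=3, y=0), facing East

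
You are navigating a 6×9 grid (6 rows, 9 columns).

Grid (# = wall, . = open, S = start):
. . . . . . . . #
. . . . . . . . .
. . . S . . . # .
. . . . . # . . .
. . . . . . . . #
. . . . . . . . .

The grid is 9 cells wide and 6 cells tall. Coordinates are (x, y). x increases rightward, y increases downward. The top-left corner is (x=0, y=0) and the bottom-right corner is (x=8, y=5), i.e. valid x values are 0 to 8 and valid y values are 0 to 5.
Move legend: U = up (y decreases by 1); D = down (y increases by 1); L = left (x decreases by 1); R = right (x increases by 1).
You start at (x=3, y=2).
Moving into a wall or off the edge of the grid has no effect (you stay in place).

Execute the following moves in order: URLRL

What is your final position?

Answer: Final position: (x=3, y=1)

Derivation:
Start: (x=3, y=2)
  U (up): (x=3, y=2) -> (x=3, y=1)
  R (right): (x=3, y=1) -> (x=4, y=1)
  L (left): (x=4, y=1) -> (x=3, y=1)
  R (right): (x=3, y=1) -> (x=4, y=1)
  L (left): (x=4, y=1) -> (x=3, y=1)
Final: (x=3, y=1)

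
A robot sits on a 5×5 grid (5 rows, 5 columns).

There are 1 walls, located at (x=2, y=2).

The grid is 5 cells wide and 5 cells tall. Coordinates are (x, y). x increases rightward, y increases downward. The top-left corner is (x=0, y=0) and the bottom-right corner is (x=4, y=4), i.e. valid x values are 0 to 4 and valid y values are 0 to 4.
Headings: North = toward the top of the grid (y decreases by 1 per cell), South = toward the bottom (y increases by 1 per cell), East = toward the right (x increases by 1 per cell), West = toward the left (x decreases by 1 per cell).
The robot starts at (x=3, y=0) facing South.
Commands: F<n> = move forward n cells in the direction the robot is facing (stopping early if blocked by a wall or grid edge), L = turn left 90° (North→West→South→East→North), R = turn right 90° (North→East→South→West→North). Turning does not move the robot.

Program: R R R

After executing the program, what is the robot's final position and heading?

Answer: Final position: (x=3, y=0), facing East

Derivation:
Start: (x=3, y=0), facing South
  R: turn right, now facing West
  R: turn right, now facing North
  R: turn right, now facing East
Final: (x=3, y=0), facing East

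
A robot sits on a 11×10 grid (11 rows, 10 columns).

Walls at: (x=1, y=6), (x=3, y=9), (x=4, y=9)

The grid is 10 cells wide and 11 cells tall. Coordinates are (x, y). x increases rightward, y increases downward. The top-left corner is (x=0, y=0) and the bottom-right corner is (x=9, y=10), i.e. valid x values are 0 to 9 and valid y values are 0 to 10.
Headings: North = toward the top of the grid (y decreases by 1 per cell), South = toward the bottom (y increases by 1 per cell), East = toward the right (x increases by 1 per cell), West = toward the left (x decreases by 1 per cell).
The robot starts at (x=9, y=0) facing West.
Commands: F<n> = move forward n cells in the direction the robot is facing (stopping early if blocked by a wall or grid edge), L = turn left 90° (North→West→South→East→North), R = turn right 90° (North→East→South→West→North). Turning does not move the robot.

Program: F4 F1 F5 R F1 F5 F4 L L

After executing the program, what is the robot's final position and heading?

Start: (x=9, y=0), facing West
  F4: move forward 4, now at (x=5, y=0)
  F1: move forward 1, now at (x=4, y=0)
  F5: move forward 4/5 (blocked), now at (x=0, y=0)
  R: turn right, now facing North
  F1: move forward 0/1 (blocked), now at (x=0, y=0)
  F5: move forward 0/5 (blocked), now at (x=0, y=0)
  F4: move forward 0/4 (blocked), now at (x=0, y=0)
  L: turn left, now facing West
  L: turn left, now facing South
Final: (x=0, y=0), facing South

Answer: Final position: (x=0, y=0), facing South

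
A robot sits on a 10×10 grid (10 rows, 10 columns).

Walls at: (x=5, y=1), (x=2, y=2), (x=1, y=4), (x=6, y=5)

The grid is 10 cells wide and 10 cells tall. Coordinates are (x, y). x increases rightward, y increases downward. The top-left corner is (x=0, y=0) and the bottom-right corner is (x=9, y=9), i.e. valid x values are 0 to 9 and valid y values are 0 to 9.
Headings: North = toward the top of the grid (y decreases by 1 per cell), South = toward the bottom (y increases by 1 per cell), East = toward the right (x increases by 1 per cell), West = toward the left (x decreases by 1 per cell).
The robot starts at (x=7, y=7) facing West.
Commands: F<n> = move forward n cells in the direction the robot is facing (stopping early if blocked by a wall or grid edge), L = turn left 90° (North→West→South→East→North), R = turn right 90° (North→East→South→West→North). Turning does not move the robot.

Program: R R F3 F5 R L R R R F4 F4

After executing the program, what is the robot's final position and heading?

Start: (x=7, y=7), facing West
  R: turn right, now facing North
  R: turn right, now facing East
  F3: move forward 2/3 (blocked), now at (x=9, y=7)
  F5: move forward 0/5 (blocked), now at (x=9, y=7)
  R: turn right, now facing South
  L: turn left, now facing East
  R: turn right, now facing South
  R: turn right, now facing West
  R: turn right, now facing North
  F4: move forward 4, now at (x=9, y=3)
  F4: move forward 3/4 (blocked), now at (x=9, y=0)
Final: (x=9, y=0), facing North

Answer: Final position: (x=9, y=0), facing North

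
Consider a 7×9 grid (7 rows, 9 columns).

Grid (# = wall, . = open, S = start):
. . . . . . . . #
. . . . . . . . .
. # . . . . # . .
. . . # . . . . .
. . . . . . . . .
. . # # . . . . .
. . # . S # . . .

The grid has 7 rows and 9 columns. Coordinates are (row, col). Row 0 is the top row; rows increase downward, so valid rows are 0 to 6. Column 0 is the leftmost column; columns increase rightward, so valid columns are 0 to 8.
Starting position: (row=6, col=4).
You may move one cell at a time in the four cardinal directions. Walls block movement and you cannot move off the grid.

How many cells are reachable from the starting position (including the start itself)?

BFS flood-fill from (row=6, col=4):
  Distance 0: (row=6, col=4)
  Distance 1: (row=5, col=4), (row=6, col=3)
  Distance 2: (row=4, col=4), (row=5, col=5)
  Distance 3: (row=3, col=4), (row=4, col=3), (row=4, col=5), (row=5, col=6)
  Distance 4: (row=2, col=4), (row=3, col=5), (row=4, col=2), (row=4, col=6), (row=5, col=7), (row=6, col=6)
  Distance 5: (row=1, col=4), (row=2, col=3), (row=2, col=5), (row=3, col=2), (row=3, col=6), (row=4, col=1), (row=4, col=7), (row=5, col=8), (row=6, col=7)
  Distance 6: (row=0, col=4), (row=1, col=3), (row=1, col=5), (row=2, col=2), (row=3, col=1), (row=3, col=7), (row=4, col=0), (row=4, col=8), (row=5, col=1), (row=6, col=8)
  Distance 7: (row=0, col=3), (row=0, col=5), (row=1, col=2), (row=1, col=6), (row=2, col=7), (row=3, col=0), (row=3, col=8), (row=5, col=0), (row=6, col=1)
  Distance 8: (row=0, col=2), (row=0, col=6), (row=1, col=1), (row=1, col=7), (row=2, col=0), (row=2, col=8), (row=6, col=0)
  Distance 9: (row=0, col=1), (row=0, col=7), (row=1, col=0), (row=1, col=8)
  Distance 10: (row=0, col=0)
Total reachable: 55 (grid has 55 open cells total)

Answer: Reachable cells: 55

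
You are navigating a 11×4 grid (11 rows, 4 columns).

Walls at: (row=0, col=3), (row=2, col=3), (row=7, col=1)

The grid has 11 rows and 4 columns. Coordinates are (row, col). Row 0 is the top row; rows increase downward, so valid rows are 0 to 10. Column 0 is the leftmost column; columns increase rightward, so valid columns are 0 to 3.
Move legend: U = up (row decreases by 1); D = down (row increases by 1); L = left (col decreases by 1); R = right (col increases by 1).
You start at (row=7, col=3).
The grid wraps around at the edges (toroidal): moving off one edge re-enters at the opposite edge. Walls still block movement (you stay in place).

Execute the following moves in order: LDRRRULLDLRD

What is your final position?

Answer: Final position: (row=10, col=3)

Derivation:
Start: (row=7, col=3)
  L (left): (row=7, col=3) -> (row=7, col=2)
  D (down): (row=7, col=2) -> (row=8, col=2)
  R (right): (row=8, col=2) -> (row=8, col=3)
  R (right): (row=8, col=3) -> (row=8, col=0)
  R (right): (row=8, col=0) -> (row=8, col=1)
  U (up): blocked, stay at (row=8, col=1)
  L (left): (row=8, col=1) -> (row=8, col=0)
  L (left): (row=8, col=0) -> (row=8, col=3)
  D (down): (row=8, col=3) -> (row=9, col=3)
  L (left): (row=9, col=3) -> (row=9, col=2)
  R (right): (row=9, col=2) -> (row=9, col=3)
  D (down): (row=9, col=3) -> (row=10, col=3)
Final: (row=10, col=3)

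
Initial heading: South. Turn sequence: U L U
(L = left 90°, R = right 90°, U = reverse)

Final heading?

Start: South
  U (U-turn (180°)) -> North
  L (left (90° counter-clockwise)) -> West
  U (U-turn (180°)) -> East
Final: East

Answer: Final heading: East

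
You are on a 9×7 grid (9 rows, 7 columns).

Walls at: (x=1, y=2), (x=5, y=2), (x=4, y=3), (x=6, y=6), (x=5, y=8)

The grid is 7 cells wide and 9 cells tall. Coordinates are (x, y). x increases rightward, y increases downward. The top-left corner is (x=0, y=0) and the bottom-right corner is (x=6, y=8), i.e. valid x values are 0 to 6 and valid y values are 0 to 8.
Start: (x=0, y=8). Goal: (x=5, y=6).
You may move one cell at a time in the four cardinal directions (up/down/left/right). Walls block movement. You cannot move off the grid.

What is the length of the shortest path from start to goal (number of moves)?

BFS from (x=0, y=8) until reaching (x=5, y=6):
  Distance 0: (x=0, y=8)
  Distance 1: (x=0, y=7), (x=1, y=8)
  Distance 2: (x=0, y=6), (x=1, y=7), (x=2, y=8)
  Distance 3: (x=0, y=5), (x=1, y=6), (x=2, y=7), (x=3, y=8)
  Distance 4: (x=0, y=4), (x=1, y=5), (x=2, y=6), (x=3, y=7), (x=4, y=8)
  Distance 5: (x=0, y=3), (x=1, y=4), (x=2, y=5), (x=3, y=6), (x=4, y=7)
  Distance 6: (x=0, y=2), (x=1, y=3), (x=2, y=4), (x=3, y=5), (x=4, y=6), (x=5, y=7)
  Distance 7: (x=0, y=1), (x=2, y=3), (x=3, y=4), (x=4, y=5), (x=5, y=6), (x=6, y=7)  <- goal reached here
One shortest path (7 moves): (x=0, y=8) -> (x=1, y=8) -> (x=2, y=8) -> (x=3, y=8) -> (x=4, y=8) -> (x=4, y=7) -> (x=5, y=7) -> (x=5, y=6)

Answer: Shortest path length: 7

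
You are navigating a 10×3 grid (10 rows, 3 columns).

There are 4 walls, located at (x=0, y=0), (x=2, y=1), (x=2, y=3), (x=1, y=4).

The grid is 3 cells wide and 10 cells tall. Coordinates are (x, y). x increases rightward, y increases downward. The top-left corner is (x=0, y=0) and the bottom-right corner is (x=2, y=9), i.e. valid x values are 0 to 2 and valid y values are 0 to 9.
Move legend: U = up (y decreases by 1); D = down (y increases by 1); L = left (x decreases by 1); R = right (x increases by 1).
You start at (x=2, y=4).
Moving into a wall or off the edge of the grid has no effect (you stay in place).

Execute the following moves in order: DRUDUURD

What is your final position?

Answer: Final position: (x=2, y=5)

Derivation:
Start: (x=2, y=4)
  D (down): (x=2, y=4) -> (x=2, y=5)
  R (right): blocked, stay at (x=2, y=5)
  U (up): (x=2, y=5) -> (x=2, y=4)
  D (down): (x=2, y=4) -> (x=2, y=5)
  U (up): (x=2, y=5) -> (x=2, y=4)
  U (up): blocked, stay at (x=2, y=4)
  R (right): blocked, stay at (x=2, y=4)
  D (down): (x=2, y=4) -> (x=2, y=5)
Final: (x=2, y=5)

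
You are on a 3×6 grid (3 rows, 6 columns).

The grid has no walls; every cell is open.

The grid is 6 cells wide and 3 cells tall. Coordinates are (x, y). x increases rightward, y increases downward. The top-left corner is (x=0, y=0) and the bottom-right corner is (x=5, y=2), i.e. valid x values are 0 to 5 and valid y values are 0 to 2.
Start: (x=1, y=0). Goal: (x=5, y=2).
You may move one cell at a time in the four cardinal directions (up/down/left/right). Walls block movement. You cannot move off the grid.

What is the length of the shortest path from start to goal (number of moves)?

BFS from (x=1, y=0) until reaching (x=5, y=2):
  Distance 0: (x=1, y=0)
  Distance 1: (x=0, y=0), (x=2, y=0), (x=1, y=1)
  Distance 2: (x=3, y=0), (x=0, y=1), (x=2, y=1), (x=1, y=2)
  Distance 3: (x=4, y=0), (x=3, y=1), (x=0, y=2), (x=2, y=2)
  Distance 4: (x=5, y=0), (x=4, y=1), (x=3, y=2)
  Distance 5: (x=5, y=1), (x=4, y=2)
  Distance 6: (x=5, y=2)  <- goal reached here
One shortest path (6 moves): (x=1, y=0) -> (x=2, y=0) -> (x=3, y=0) -> (x=4, y=0) -> (x=5, y=0) -> (x=5, y=1) -> (x=5, y=2)

Answer: Shortest path length: 6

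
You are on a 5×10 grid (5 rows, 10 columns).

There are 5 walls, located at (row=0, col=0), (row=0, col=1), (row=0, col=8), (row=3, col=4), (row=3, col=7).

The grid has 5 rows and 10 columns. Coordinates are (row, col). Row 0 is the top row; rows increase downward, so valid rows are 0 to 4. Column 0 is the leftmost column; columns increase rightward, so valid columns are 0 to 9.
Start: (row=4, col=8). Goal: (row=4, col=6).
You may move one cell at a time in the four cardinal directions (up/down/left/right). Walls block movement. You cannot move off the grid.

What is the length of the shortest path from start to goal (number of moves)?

Answer: Shortest path length: 2

Derivation:
BFS from (row=4, col=8) until reaching (row=4, col=6):
  Distance 0: (row=4, col=8)
  Distance 1: (row=3, col=8), (row=4, col=7), (row=4, col=9)
  Distance 2: (row=2, col=8), (row=3, col=9), (row=4, col=6)  <- goal reached here
One shortest path (2 moves): (row=4, col=8) -> (row=4, col=7) -> (row=4, col=6)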